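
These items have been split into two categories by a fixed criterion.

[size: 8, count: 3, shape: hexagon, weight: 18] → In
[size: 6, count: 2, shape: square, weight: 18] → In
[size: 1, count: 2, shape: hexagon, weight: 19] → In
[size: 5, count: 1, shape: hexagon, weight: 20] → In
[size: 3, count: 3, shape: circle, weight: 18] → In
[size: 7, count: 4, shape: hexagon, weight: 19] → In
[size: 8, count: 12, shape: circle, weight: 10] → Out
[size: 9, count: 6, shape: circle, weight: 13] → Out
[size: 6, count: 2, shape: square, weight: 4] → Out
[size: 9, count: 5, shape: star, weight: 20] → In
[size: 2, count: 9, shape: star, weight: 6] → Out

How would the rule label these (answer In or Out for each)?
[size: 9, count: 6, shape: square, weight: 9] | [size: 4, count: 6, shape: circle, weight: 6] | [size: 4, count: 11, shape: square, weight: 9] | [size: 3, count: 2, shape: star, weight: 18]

Out, Out, Out, In

All 'In' examples share one property — weight ≥ 18 — and every 'Out' example lacks it.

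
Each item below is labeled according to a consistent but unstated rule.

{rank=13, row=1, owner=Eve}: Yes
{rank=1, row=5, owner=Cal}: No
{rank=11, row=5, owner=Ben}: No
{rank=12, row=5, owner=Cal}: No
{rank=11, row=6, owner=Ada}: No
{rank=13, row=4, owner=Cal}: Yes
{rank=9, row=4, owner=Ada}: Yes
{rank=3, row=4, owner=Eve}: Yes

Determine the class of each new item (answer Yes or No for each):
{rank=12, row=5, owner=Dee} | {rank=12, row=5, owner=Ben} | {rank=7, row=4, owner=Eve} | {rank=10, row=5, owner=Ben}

No, No, Yes, No

The rule appears to be: row ≤ 4.
{rank=12, row=5, owner=Dee}: row = 5, does not pass → No. {rank=12, row=5, owner=Ben}: row = 5, does not pass → No. {rank=7, row=4, owner=Eve}: row = 4, qualifies → Yes. {rank=10, row=5, owner=Ben}: row = 5, does not pass → No.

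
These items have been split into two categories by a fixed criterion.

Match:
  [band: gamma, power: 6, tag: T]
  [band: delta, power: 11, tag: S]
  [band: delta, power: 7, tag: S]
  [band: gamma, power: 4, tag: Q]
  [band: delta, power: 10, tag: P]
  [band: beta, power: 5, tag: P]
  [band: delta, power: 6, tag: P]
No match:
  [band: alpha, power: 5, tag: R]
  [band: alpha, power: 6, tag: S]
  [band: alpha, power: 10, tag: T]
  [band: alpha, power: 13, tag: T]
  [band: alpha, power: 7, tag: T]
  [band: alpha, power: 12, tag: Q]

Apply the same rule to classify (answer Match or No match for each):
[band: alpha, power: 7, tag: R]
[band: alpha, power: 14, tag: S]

The classifier is using: band is not alpha.
[band: alpha, power: 7, tag: R] → band is alpha → No match. [band: alpha, power: 14, tag: S] → band is alpha → No match.

No match, No match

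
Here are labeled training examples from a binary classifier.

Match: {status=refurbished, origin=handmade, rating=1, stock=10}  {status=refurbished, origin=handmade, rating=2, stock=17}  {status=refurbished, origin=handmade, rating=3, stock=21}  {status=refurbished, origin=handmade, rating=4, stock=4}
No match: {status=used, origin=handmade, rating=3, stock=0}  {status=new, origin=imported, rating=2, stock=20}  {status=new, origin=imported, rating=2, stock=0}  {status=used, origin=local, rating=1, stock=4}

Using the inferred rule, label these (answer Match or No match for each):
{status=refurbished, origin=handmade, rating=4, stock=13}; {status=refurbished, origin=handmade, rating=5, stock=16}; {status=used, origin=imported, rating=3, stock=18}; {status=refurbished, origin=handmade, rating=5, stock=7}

Match, Match, No match, Match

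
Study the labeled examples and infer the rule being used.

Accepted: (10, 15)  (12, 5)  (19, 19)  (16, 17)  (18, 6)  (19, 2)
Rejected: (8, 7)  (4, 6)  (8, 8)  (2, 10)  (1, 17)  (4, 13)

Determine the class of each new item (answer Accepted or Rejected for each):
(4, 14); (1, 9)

Rejected, Rejected

'Accepted' ⟺ first ≥ 10.
(4, 14) — first 4, hence Rejected. (1, 9) — first 1, hence Rejected.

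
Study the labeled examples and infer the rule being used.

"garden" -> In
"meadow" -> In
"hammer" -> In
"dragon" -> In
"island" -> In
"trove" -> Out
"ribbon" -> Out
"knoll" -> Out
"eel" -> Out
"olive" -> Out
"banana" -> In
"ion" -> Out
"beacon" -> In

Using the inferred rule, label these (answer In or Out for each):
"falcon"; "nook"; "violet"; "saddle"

In, Out, Out, In

The simplest hypothesis consistent with all the labels is: contains 'a'.
"falcon": In (has 'a').
"nook": Out (no 'a').
"violet": Out (no 'a').
"saddle": In (has 'a').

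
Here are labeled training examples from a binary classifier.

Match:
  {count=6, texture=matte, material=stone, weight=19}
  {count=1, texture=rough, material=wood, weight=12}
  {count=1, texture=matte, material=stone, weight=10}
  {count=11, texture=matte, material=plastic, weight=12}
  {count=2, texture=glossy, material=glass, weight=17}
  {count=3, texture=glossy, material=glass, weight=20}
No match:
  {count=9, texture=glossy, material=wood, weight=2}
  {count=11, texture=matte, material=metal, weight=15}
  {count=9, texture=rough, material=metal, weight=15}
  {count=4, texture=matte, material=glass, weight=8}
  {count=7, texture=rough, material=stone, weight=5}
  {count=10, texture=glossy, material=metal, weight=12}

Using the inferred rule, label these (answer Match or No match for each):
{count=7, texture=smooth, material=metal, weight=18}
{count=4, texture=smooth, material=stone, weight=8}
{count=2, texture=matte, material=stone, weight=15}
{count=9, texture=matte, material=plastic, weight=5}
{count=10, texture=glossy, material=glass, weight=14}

No match, No match, Match, No match, Match

The common property of the 'Match' items is: material is not metal AND weight ≥ 10. No 'No match' item has it.
{count=7, texture=smooth, material=metal, weight=18} → material is metal, weight = 18 → No match.
{count=4, texture=smooth, material=stone, weight=8} → material is stone, weight = 8 → No match.
{count=2, texture=matte, material=stone, weight=15} → material is stone, weight = 15 → Match.
{count=9, texture=matte, material=plastic, weight=5} → material is plastic, weight = 5 → No match.
{count=10, texture=glossy, material=glass, weight=14} → material is glass, weight = 14 → Match.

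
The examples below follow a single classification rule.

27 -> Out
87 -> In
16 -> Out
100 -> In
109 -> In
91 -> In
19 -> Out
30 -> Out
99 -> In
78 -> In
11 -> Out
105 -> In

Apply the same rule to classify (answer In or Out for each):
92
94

In, In

The common property of the 'In' items is: at least 78. No 'Out' item has it.
In: 92, since 92 ≥ 78. In: 94, since 94 ≥ 78.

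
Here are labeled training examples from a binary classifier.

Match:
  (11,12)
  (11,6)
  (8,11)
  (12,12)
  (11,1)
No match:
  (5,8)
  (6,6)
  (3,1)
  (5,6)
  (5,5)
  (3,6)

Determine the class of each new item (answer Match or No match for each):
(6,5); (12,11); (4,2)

No match, Match, No match

The pattern is that an item is 'Match' exactly when: first ≥ 8.
(6,5): first 6, fails this test → No match.
(12,11): first 12, fits → Match.
(4,2): first 4, fails this test → No match.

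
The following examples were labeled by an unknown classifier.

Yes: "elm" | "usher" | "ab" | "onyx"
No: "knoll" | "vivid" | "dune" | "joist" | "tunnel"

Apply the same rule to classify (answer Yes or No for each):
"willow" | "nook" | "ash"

No, No, Yes

'Yes' ⟺ starts with a vowel.
No: "willow", since starts with 'w'.
No: "nook", since starts with 'n'.
Yes: "ash", since starts with 'a'.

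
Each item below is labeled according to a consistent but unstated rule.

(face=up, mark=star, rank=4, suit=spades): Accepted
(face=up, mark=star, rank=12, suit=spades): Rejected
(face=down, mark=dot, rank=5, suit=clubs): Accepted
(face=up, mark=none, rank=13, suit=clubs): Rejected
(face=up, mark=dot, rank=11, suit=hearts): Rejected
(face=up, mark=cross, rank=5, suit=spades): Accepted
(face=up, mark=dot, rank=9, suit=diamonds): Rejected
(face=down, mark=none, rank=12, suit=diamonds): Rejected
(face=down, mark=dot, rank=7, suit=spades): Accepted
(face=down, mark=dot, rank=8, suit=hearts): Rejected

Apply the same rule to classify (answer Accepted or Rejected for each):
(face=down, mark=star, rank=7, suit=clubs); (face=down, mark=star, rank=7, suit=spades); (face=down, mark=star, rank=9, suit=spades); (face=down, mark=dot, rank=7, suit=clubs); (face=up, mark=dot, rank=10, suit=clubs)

Accepted, Accepted, Rejected, Accepted, Rejected

The simplest hypothesis consistent with all the labels is: rank ≤ 7.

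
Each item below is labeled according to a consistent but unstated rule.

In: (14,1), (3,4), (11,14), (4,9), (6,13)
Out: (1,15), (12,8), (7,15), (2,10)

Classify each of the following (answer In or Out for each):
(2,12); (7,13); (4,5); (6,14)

Out, Out, In, Out

The pattern is that an item is 'In' exactly when: sum is odd.
(2,12): 2+12 = 14 — fails this test, so Out. (7,13): 7+13 = 20 — fails this test, so Out. (4,5): 4+5 = 9 — matches, so In. (6,14): 6+14 = 20 — fails this test, so Out.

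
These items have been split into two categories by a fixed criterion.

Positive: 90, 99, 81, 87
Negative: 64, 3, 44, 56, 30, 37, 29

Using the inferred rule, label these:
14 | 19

One predicate separates the groups cleanly: at least 81.

Negative, Negative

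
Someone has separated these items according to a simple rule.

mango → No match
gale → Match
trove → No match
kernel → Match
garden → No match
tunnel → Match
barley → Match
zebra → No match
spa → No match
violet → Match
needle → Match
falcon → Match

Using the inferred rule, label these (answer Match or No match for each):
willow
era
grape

One predicate separates the groups cleanly: contains 'l'.

Match, No match, No match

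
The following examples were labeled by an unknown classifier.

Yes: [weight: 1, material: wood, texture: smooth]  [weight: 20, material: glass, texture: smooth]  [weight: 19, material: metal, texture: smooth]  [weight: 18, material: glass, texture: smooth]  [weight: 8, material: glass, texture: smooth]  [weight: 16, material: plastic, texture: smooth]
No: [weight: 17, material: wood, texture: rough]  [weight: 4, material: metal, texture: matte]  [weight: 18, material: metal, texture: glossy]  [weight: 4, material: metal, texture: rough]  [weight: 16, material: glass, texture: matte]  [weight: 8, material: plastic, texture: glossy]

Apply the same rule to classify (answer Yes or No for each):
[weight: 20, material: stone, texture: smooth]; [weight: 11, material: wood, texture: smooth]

Yes, Yes

All 'Yes' examples share one property — texture is smooth — and every 'No' example lacks it.
[weight: 20, material: stone, texture: smooth]: texture is smooth — qualifies, so Yes.
[weight: 11, material: wood, texture: smooth]: texture is smooth — qualifies, so Yes.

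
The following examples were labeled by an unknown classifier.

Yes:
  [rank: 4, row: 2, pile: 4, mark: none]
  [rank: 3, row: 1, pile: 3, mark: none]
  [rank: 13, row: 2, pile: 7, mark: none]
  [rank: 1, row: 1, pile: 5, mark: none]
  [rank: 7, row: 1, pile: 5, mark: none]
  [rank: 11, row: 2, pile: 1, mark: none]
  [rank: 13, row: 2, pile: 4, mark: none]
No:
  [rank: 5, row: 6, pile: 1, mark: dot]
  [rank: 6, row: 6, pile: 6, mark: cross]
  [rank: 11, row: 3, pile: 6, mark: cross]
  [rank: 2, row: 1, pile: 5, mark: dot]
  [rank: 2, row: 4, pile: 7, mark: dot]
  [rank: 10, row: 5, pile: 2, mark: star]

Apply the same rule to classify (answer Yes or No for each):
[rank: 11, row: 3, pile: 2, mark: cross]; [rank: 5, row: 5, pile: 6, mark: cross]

Comparing the two groups points to one rule — mark is none.
[rank: 11, row: 3, pile: 2, mark: cross] → mark is cross → No. [rank: 5, row: 5, pile: 6, mark: cross] → mark is cross → No.

No, No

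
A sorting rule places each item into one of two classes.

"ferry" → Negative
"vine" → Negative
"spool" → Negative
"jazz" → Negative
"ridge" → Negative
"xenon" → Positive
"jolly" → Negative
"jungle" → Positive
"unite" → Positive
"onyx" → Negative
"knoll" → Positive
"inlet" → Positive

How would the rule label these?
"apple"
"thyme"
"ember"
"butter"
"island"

Negative, Negative, Negative, Negative, Positive

All 'Positive' examples share one property — length ≥ 5 AND contains 'n' — and every 'Negative' example lacks it.
"apple" → length 5, no 'n' → Negative. "thyme" → length 5, no 'n' → Negative. "ember" → length 5, no 'n' → Negative. "butter" → length 6, no 'n' → Negative. "island" → length 6, has 'n' → Positive.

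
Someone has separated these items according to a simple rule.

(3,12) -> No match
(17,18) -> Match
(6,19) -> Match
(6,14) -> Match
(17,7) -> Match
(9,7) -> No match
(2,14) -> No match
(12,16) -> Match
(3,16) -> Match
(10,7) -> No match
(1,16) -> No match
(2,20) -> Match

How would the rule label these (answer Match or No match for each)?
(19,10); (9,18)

The common property of the 'Match' items is: sum ≥ 19. No 'No match' item has it.
(19,10) — 19+10 = 29, hence Match. (9,18) — 9+18 = 27, hence Match.

Match, Match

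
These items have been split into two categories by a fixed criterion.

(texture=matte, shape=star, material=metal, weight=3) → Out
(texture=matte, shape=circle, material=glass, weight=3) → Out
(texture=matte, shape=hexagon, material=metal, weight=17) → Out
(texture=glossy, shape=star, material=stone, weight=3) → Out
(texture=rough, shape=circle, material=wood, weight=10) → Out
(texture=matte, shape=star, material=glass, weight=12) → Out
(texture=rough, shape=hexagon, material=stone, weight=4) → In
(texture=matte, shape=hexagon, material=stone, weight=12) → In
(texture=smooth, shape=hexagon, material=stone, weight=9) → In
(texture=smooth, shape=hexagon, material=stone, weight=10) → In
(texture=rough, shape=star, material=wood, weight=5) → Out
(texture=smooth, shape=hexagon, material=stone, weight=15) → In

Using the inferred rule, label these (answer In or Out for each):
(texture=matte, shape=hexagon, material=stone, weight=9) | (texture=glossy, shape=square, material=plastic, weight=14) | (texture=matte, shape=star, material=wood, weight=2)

In, Out, Out

The classifier is using: shape is hexagon AND material is stone.
(texture=matte, shape=hexagon, material=stone, weight=9): shape is hexagon, material is stone, meets the rule → In. (texture=glossy, shape=square, material=plastic, weight=14): shape is square, material is plastic, does not satisfy this → Out. (texture=matte, shape=star, material=wood, weight=2): shape is star, material is wood, does not satisfy this → Out.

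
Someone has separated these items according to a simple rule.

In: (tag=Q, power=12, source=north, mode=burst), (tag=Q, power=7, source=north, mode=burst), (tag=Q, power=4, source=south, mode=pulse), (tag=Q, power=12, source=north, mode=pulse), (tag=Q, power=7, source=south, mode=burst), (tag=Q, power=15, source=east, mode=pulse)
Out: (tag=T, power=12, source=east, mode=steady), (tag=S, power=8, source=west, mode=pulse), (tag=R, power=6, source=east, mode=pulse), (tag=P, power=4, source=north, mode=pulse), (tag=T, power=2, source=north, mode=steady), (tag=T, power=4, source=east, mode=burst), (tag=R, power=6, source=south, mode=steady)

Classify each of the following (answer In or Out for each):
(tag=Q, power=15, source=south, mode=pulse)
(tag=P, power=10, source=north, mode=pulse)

In, Out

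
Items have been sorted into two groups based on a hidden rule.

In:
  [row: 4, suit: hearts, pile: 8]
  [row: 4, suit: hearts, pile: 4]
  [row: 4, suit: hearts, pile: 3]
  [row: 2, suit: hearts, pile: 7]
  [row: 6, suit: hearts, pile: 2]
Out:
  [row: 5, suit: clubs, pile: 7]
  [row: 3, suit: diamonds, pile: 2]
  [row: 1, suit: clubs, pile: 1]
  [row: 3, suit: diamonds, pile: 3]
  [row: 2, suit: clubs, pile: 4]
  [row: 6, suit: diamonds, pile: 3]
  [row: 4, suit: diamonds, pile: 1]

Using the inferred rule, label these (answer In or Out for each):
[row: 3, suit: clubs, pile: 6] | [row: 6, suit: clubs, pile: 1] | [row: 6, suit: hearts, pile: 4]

Out, Out, In

Checking candidate rules against both groups, what survives is: suit is hearts.
[row: 3, suit: clubs, pile: 6] — suit is clubs, hence Out.
[row: 6, suit: clubs, pile: 1] — suit is clubs, hence Out.
[row: 6, suit: hearts, pile: 4] — suit is hearts, hence In.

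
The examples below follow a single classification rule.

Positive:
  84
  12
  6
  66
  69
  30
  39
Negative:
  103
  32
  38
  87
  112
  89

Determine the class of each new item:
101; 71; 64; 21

Rule: multiple of 3 AND at most 84. This holds for each 'Positive' example and fails for each 'Negative' one.

Negative, Negative, Negative, Positive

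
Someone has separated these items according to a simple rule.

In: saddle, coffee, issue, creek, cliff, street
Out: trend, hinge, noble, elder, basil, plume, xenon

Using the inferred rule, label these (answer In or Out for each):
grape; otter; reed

One predicate separates the groups cleanly: has a double letter.

Out, In, In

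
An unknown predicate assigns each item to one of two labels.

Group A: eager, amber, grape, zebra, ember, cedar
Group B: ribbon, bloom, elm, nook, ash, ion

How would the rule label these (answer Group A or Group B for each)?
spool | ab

The pattern is that an item is 'Group A' exactly when: odd length AND contains 'r'.
spool: length 5, no 'r', does not satisfy this → Group B. ab: length 2, no 'r', does not satisfy this → Group B.

Group B, Group B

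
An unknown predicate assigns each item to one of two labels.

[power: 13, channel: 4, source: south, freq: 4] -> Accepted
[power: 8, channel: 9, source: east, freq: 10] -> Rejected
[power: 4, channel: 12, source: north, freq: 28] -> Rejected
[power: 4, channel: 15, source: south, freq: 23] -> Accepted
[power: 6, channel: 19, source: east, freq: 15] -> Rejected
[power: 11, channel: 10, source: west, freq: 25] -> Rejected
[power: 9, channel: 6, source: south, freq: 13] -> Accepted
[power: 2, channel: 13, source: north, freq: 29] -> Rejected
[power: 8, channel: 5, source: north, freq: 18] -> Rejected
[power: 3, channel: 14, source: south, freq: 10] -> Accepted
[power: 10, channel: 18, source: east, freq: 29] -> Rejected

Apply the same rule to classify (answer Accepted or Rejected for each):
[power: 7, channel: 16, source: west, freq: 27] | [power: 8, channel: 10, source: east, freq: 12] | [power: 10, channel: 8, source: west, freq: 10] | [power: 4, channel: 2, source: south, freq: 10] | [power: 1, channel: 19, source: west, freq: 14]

Rejected, Rejected, Rejected, Accepted, Rejected

The distinguishing property — source is south — holds for all the 'Accepted' cases and none of the 'Rejected' cases.
[power: 7, channel: 16, source: west, freq: 27]: source is west — doesn't qualify, so Rejected. [power: 8, channel: 10, source: east, freq: 12]: source is east — doesn't qualify, so Rejected. [power: 10, channel: 8, source: west, freq: 10]: source is west — doesn't qualify, so Rejected. [power: 4, channel: 2, source: south, freq: 10]: source is south — matches, so Accepted. [power: 1, channel: 19, source: west, freq: 14]: source is west — doesn't qualify, so Rejected.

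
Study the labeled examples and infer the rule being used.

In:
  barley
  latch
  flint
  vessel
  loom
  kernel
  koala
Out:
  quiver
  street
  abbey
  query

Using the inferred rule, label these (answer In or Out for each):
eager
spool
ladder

The common property of the 'In' items is: contains 'l'. No 'Out' item has it.

Out, In, In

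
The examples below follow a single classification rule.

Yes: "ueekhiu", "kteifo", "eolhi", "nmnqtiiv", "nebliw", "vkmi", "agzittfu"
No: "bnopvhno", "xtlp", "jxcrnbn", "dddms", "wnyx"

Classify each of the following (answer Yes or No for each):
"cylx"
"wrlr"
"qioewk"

The distinguishing property — contains 'i' — holds for all the 'Yes' cases and none of the 'No' cases.
"cylx": No (no 'i'). "wrlr": No (no 'i'). "qioewk": Yes (has 'i').

No, No, Yes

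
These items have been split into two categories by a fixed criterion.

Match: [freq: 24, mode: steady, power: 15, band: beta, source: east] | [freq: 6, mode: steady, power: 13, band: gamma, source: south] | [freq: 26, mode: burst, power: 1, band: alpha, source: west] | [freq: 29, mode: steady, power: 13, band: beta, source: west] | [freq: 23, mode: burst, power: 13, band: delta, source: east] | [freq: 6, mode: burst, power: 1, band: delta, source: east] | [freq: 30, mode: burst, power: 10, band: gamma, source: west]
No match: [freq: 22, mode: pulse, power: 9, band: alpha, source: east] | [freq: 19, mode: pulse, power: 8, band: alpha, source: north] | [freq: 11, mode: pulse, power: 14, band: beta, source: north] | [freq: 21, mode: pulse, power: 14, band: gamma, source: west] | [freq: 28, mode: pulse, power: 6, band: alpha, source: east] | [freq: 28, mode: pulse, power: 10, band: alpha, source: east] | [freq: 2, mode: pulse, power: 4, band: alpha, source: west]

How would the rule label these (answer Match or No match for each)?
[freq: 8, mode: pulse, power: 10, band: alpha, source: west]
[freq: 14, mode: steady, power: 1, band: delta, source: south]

No match, Match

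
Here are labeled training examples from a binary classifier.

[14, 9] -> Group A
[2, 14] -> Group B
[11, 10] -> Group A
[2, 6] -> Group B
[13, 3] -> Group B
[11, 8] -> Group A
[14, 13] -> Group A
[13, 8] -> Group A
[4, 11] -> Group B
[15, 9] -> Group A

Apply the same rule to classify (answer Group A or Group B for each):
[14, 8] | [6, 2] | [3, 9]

The classifier is using: sum ≥ 19.
[14, 8] — 14+8 = 22, hence Group A. [6, 2] — 6+2 = 8, hence Group B. [3, 9] — 3+9 = 12, hence Group B.

Group A, Group B, Group B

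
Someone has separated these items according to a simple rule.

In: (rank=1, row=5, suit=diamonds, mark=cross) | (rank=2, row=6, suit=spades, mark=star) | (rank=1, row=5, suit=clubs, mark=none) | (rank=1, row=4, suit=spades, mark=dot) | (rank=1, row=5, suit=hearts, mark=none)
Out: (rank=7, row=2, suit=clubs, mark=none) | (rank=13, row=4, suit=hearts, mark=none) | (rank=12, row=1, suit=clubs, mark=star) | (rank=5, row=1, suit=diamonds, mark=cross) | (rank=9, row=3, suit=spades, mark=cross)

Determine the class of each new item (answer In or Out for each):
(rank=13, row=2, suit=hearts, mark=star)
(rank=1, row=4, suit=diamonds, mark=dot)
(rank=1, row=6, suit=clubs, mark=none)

Out, In, In

The distinguishing property — rank ≤ 2 — holds for all the 'In' cases and none of the 'Out' cases.
(rank=13, row=2, suit=hearts, mark=star) → rank = 13 → Out. (rank=1, row=4, suit=diamonds, mark=dot) → rank = 1 → In. (rank=1, row=6, suit=clubs, mark=none) → rank = 1 → In.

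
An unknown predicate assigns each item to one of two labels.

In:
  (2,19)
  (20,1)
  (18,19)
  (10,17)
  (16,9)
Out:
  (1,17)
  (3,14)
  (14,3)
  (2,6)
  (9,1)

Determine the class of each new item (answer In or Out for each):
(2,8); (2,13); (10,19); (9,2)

Every 'In' example satisfies: sum ≥ 21. None of the 'Out' examples do.
(2,8): 2+8 = 10, fails the rule → Out. (2,13): 2+13 = 15, fails the rule → Out. (10,19): 10+19 = 29, matches → In. (9,2): 9+2 = 11, fails the rule → Out.

Out, Out, In, Out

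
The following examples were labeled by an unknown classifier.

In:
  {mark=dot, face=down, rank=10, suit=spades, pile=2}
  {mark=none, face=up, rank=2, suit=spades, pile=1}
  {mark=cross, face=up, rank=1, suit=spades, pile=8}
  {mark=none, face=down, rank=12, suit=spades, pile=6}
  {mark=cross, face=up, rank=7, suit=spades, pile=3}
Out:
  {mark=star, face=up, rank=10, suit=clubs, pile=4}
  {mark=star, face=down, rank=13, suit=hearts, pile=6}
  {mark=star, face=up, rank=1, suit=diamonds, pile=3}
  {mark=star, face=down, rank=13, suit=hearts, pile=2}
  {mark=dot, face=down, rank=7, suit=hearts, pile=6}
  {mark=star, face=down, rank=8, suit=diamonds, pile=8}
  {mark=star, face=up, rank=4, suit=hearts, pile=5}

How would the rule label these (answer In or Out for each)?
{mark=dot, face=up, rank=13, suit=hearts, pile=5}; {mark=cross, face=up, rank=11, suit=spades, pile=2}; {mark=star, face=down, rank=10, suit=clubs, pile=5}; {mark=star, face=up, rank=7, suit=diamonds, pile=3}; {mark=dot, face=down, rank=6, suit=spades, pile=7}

Looking at the examples, the only property every 'In' case has and every 'Out' case lacks is: suit is spades.
{mark=dot, face=up, rank=13, suit=hearts, pile=5} — suit is hearts, hence Out.
{mark=cross, face=up, rank=11, suit=spades, pile=2} — suit is spades, hence In.
{mark=star, face=down, rank=10, suit=clubs, pile=5} — suit is clubs, hence Out.
{mark=star, face=up, rank=7, suit=diamonds, pile=3} — suit is diamonds, hence Out.
{mark=dot, face=down, rank=6, suit=spades, pile=7} — suit is spades, hence In.

Out, In, Out, Out, In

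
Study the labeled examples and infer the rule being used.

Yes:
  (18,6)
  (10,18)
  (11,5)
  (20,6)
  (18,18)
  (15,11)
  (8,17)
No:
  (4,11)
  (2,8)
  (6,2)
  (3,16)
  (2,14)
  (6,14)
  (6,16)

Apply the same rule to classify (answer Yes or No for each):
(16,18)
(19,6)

Every 'Yes' example satisfies: first ≥ 8. None of the 'No' examples do.
(16,18) — first 16, hence Yes. (19,6) — first 19, hence Yes.

Yes, Yes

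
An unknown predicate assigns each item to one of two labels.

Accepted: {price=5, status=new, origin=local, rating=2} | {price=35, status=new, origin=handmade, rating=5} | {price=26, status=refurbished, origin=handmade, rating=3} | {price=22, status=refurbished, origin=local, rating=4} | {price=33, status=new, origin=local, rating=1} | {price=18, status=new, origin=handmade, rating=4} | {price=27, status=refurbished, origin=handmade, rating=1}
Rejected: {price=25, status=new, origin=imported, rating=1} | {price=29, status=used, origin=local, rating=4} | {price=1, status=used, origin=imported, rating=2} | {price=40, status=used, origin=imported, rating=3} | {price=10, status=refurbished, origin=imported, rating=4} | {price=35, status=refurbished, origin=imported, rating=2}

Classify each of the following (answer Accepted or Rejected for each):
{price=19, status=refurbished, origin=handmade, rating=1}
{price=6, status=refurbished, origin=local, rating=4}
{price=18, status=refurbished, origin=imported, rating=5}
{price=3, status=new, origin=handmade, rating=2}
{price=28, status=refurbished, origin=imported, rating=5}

The classifier is using: origin is not imported AND price ≠ 29.
{price=19, status=refurbished, origin=handmade, rating=1}: origin is handmade, price = 19, qualifies → Accepted.
{price=6, status=refurbished, origin=local, rating=4}: origin is local, price = 6, qualifies → Accepted.
{price=18, status=refurbished, origin=imported, rating=5}: origin is imported, price = 18, does not satisfy this → Rejected.
{price=3, status=new, origin=handmade, rating=2}: origin is handmade, price = 3, qualifies → Accepted.
{price=28, status=refurbished, origin=imported, rating=5}: origin is imported, price = 28, does not satisfy this → Rejected.

Accepted, Accepted, Rejected, Accepted, Rejected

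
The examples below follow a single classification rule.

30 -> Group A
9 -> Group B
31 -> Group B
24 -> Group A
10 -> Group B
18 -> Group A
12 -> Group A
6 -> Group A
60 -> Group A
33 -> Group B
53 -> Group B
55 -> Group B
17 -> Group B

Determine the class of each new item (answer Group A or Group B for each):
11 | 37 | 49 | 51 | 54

Group B, Group B, Group B, Group B, Group A

The common property of the 'Group A' items is: multiple of 6. No 'Group B' item has it.
11: 11 = 6·1 + 5, does not fit → Group B. 37: 37 = 6·6 + 1, does not fit → Group B. 49: 49 = 6·8 + 1, does not fit → Group B. 51: 51 = 6·8 + 3, does not fit → Group B. 54: 54 = 6·9, checks out → Group A.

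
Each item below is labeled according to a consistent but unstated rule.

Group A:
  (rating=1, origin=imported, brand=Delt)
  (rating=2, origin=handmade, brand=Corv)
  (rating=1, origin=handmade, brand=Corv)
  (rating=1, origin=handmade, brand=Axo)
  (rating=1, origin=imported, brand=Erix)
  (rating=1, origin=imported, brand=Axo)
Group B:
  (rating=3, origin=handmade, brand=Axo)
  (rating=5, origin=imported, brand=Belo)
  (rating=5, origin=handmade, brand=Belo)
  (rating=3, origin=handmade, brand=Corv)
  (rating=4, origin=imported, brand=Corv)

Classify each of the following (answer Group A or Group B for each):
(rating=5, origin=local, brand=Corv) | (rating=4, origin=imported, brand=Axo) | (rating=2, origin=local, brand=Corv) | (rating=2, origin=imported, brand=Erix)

Group B, Group B, Group A, Group A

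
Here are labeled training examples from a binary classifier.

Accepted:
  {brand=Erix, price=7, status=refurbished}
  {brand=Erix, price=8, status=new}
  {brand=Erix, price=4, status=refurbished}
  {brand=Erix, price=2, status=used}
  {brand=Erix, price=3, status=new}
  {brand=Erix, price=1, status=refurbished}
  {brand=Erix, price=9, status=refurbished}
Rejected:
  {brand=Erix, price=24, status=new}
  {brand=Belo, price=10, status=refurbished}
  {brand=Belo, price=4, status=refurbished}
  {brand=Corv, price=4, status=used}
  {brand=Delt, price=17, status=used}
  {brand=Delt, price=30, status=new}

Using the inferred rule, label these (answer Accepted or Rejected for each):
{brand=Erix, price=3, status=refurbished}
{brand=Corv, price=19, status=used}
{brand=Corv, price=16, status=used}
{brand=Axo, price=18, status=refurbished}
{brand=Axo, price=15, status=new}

The simplest hypothesis consistent with all the labels is: brand is Erix AND price ≤ 9.
{brand=Erix, price=3, status=refurbished} — brand is Erix, price = 3, hence Accepted.
{brand=Corv, price=19, status=used} — brand is Corv, price = 19, hence Rejected.
{brand=Corv, price=16, status=used} — brand is Corv, price = 16, hence Rejected.
{brand=Axo, price=18, status=refurbished} — brand is Axo, price = 18, hence Rejected.
{brand=Axo, price=15, status=new} — brand is Axo, price = 15, hence Rejected.

Accepted, Rejected, Rejected, Rejected, Rejected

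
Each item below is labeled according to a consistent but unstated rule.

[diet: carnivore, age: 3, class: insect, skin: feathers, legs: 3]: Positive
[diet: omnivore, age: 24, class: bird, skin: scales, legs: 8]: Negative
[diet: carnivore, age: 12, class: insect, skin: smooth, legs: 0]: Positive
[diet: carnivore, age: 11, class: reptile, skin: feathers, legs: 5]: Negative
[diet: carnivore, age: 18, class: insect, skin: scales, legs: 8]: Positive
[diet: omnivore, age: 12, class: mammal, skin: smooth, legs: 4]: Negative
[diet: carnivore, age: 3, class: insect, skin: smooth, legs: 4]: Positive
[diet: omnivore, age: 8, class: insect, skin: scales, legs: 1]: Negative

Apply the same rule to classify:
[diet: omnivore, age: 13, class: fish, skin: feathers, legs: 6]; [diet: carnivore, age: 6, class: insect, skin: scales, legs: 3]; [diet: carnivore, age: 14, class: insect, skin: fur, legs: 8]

The simplest hypothesis consistent with all the labels is: class is insect AND diet is carnivore.

Negative, Positive, Positive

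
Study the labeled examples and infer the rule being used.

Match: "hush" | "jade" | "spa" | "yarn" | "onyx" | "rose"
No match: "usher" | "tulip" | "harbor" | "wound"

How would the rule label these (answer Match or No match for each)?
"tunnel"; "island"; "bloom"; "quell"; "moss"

No match, No match, No match, No match, Match

Rule: length ≤ 4. This holds for each 'Match' example and fails for each 'No match' one.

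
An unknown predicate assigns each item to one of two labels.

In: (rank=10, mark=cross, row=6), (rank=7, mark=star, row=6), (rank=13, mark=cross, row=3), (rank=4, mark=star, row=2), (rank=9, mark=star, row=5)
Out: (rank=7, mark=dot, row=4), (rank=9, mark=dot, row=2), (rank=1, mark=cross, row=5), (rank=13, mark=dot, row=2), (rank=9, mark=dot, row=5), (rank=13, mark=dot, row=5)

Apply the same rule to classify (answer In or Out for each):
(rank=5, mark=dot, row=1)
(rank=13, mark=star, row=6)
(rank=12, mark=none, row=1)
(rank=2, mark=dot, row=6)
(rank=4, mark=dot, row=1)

The pattern is that an item is 'In' exactly when: mark is not dot AND rank ≥ 4.
(rank=5, mark=dot, row=1) → mark is dot, rank = 5 → Out.
(rank=13, mark=star, row=6) → mark is star, rank = 13 → In.
(rank=12, mark=none, row=1) → mark is none, rank = 12 → In.
(rank=2, mark=dot, row=6) → mark is dot, rank = 2 → Out.
(rank=4, mark=dot, row=1) → mark is dot, rank = 4 → Out.

Out, In, In, Out, Out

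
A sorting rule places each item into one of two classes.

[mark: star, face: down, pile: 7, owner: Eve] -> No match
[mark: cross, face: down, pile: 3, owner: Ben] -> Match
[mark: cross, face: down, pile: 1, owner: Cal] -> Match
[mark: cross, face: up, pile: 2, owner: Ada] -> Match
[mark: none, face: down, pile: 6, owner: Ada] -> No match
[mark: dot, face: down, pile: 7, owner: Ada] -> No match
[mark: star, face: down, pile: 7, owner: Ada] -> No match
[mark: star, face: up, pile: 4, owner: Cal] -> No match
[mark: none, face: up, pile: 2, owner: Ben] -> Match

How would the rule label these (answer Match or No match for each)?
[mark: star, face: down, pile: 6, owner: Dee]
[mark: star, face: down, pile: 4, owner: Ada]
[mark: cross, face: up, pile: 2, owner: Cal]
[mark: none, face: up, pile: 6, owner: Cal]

No match, No match, Match, No match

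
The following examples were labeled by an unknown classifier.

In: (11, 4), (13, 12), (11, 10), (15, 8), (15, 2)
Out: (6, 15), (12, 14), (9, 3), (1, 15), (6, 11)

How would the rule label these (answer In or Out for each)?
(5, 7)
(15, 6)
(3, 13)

Out, In, Out

The simplest hypothesis consistent with all the labels is: sum is odd AND first is odd.
(5, 7): 5+7 = 12, first 5 — does not fit, so Out.
(15, 6): 15+6 = 21, first 15 — satisfies this, so In.
(3, 13): 3+13 = 16, first 3 — does not fit, so Out.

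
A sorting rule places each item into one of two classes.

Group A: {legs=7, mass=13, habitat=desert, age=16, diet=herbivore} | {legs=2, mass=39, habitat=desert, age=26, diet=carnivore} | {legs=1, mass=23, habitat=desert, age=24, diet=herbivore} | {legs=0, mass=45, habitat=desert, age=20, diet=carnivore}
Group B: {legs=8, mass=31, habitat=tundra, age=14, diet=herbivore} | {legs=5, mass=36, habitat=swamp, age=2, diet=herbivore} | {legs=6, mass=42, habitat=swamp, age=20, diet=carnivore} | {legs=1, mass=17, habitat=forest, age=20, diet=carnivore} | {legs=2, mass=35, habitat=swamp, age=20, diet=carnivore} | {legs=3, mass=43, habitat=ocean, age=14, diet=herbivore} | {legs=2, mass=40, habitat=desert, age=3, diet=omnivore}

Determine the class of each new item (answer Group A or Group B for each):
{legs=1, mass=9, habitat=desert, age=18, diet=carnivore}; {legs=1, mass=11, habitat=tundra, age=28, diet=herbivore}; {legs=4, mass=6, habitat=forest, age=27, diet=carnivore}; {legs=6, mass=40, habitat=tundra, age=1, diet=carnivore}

The distinguishing property — habitat is desert AND age ≥ 14 — holds for all the 'Group A' cases and none of the 'Group B' cases.
{legs=1, mass=9, habitat=desert, age=18, diet=carnivore} → habitat is desert, age = 18 → Group A. {legs=1, mass=11, habitat=tundra, age=28, diet=herbivore} → habitat is tundra, age = 28 → Group B. {legs=4, mass=6, habitat=forest, age=27, diet=carnivore} → habitat is forest, age = 27 → Group B. {legs=6, mass=40, habitat=tundra, age=1, diet=carnivore} → habitat is tundra, age = 1 → Group B.

Group A, Group B, Group B, Group B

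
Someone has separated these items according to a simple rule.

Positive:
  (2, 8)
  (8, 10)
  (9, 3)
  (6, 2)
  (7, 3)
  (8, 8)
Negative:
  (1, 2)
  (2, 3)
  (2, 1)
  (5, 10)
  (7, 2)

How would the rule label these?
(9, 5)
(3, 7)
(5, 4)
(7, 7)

Positive, Positive, Negative, Positive

All 'Positive' examples share one property — sum is even — and every 'Negative' example lacks it.
Positive: (9, 5), since 9+5 = 14.
Positive: (3, 7), since 3+7 = 10.
Negative: (5, 4), since 5+4 = 9.
Positive: (7, 7), since 7+7 = 14.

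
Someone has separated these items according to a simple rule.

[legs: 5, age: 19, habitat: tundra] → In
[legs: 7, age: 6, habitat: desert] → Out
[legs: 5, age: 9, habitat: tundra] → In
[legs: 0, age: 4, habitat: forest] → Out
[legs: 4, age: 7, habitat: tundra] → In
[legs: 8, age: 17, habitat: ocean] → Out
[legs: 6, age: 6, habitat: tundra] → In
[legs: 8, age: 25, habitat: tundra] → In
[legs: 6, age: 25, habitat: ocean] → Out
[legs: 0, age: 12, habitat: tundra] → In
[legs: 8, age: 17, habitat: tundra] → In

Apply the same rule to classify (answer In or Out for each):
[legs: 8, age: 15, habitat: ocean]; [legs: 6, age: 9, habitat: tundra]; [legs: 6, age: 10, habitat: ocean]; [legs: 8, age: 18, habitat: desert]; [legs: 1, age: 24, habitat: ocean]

A rule that fits every label: habitat is tundra — true of each 'In' example, false of each 'Out' one.
[legs: 8, age: 15, habitat: ocean] → habitat is ocean → Out. [legs: 6, age: 9, habitat: tundra] → habitat is tundra → In. [legs: 6, age: 10, habitat: ocean] → habitat is ocean → Out. [legs: 8, age: 18, habitat: desert] → habitat is desert → Out. [legs: 1, age: 24, habitat: ocean] → habitat is ocean → Out.

Out, In, Out, Out, Out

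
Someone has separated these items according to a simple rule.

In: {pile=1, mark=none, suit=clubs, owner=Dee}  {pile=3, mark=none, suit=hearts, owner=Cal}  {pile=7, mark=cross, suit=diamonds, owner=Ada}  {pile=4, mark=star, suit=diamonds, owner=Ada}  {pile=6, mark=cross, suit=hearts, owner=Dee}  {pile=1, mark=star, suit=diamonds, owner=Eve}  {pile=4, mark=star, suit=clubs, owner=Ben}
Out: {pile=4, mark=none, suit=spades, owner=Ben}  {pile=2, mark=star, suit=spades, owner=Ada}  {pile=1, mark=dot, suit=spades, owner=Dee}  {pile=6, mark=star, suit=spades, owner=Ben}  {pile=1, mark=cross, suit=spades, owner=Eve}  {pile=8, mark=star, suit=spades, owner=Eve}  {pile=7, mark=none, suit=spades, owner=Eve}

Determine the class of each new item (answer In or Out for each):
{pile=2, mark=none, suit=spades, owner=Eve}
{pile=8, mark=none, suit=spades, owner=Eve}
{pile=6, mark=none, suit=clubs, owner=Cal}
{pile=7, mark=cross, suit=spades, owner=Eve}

All 'In' examples share one property — suit is not spades — and every 'Out' example lacks it.
{pile=2, mark=none, suit=spades, owner=Eve}: suit is spades, fails the rule → Out. {pile=8, mark=none, suit=spades, owner=Eve}: suit is spades, fails the rule → Out. {pile=6, mark=none, suit=clubs, owner=Cal}: suit is clubs, meets the rule → In. {pile=7, mark=cross, suit=spades, owner=Eve}: suit is spades, fails the rule → Out.

Out, Out, In, Out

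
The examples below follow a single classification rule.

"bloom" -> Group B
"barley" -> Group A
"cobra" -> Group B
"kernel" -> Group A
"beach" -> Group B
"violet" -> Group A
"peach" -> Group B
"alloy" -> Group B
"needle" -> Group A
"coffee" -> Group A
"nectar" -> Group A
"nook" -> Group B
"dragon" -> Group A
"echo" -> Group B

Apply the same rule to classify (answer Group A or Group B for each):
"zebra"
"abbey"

Group B, Group B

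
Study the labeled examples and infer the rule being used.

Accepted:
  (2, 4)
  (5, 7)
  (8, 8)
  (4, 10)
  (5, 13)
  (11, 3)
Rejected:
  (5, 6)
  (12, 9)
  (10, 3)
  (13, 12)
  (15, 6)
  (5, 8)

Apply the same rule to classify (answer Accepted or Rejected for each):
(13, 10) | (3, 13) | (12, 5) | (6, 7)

Rejected, Accepted, Rejected, Rejected

Comparing the two groups points to one rule — sum is even.
(13, 10) → 13+10 = 23 → Rejected.
(3, 13) → 3+13 = 16 → Accepted.
(12, 5) → 12+5 = 17 → Rejected.
(6, 7) → 6+7 = 13 → Rejected.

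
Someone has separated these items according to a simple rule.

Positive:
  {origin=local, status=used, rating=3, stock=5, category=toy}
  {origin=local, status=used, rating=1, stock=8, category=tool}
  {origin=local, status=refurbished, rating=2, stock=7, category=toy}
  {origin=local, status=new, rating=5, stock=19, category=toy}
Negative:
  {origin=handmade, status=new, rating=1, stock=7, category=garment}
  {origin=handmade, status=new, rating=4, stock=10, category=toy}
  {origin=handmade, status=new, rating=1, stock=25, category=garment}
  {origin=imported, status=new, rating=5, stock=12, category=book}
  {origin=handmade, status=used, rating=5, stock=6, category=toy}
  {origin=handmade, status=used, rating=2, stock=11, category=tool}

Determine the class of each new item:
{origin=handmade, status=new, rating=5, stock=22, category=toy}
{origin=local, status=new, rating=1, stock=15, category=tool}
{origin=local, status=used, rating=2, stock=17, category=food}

Negative, Positive, Positive

Every 'Positive' example satisfies: origin is local. None of the 'Negative' examples do.
{origin=handmade, status=new, rating=5, stock=22, category=toy}: origin is handmade, doesn't qualify → Negative.
{origin=local, status=new, rating=1, stock=15, category=tool}: origin is local, passes → Positive.
{origin=local, status=used, rating=2, stock=17, category=food}: origin is local, passes → Positive.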